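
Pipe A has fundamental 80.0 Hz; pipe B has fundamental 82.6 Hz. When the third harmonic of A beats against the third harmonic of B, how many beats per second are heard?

7.8 Hz

Third harmonic of the first: 3·80.0 = 240.0 Hz.
Third harmonic of the second: 3·82.6 = 247.8 Hz.
f_beat = |240.0 − 247.8| = 7.8 Hz.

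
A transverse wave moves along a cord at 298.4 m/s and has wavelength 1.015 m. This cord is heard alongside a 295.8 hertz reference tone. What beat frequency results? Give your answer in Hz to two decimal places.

1.81 Hz

Source frequency f = v/λ = 298.4/1.015 = 293.9901 Hz.
f_beat = |293.9901 − 295.8| = 1.81 Hz.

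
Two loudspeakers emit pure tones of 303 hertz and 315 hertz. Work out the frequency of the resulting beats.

12 Hz

f_beat = |f₁ − f₂|.
|303 − 315| = 12 Hz.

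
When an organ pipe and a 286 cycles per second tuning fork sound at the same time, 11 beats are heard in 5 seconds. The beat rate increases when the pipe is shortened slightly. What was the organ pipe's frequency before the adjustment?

288.2 Hz

Beat frequency = 11/5 = 2.2 Hz.
|f − 286| = 2.2, so the organ pipe was at either 283.8 Hz or 288.2 Hz.
A shorter pipe has a higher fundamental; the adjustment raises the organ pipe's frequency.
The beat rate rose, so the adjustment moved the organ pipe further from 286 Hz — it was already above the reference.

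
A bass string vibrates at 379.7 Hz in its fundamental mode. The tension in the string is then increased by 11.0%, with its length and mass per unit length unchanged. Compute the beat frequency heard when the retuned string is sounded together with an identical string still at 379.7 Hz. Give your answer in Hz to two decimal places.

For a string, f ∝ √T, so the new frequency is 379.7·√1.110 = 400.0388 Hz.
f_beat = |400.0388 − 379.7| = 20.34 Hz.

20.34 Hz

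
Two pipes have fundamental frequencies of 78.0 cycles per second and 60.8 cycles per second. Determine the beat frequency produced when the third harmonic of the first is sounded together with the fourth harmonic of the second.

9.2 Hz

Third harmonic of the first: 3·78.0 = 234.0 Hz.
Fourth harmonic of the second: 4·60.8 = 243.2 Hz.
f_beat = |234.0 − 243.2| = 9.2 Hz.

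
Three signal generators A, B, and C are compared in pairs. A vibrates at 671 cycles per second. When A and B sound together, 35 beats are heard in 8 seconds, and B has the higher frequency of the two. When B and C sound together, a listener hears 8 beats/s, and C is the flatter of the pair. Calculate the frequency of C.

667.375 Hz

A–B: Beat frequency = 35/8 = 4.375 Hz.
B is above A, so f_B = 671 + 4.375 = 675.375 Hz.
C is below B, so f_C = 675.375 − 8 = 667.375 Hz.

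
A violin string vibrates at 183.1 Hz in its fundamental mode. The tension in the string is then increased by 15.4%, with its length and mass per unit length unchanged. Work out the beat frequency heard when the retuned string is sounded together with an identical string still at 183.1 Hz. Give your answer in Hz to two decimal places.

For a string, f ∝ √T, so the new frequency is 183.1·√1.154 = 196.6941 Hz.
f_beat = |196.6941 − 183.1| = 13.59 Hz.

13.59 Hz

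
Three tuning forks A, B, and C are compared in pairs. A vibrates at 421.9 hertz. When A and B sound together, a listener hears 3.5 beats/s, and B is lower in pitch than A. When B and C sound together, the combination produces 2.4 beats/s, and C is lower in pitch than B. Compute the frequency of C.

B is below A, so f_B = 421.9 − 3.5 = 418.4 Hz.
C is below B, so f_C = 418.4 − 2.4 = 416 Hz.

416 Hz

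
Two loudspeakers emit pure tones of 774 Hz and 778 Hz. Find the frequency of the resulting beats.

The beat frequency equals the magnitude of the frequency difference.
|774 − 778| = 4 Hz.

4 Hz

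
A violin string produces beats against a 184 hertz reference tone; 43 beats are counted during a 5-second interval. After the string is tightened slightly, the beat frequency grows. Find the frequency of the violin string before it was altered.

Beat frequency = 43/5 = 8.6 Hz.
|f − 184| = 8.6, so the violin string was at either 175.4 Hz or 192.6 Hz.
Increasing tension raises a string's frequency; the adjustment raises the violin string's frequency.
The beat rate rose, so the adjustment moved the violin string further from 184 Hz — it was already above the reference.

192.6 Hz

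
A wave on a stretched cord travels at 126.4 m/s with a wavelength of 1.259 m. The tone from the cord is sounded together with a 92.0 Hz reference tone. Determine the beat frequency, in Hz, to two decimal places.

8.40 Hz

Source frequency f = v/λ = 126.4/1.259 = 100.3971 Hz.
f_beat = |100.3971 − 92.0| = 8.40 Hz.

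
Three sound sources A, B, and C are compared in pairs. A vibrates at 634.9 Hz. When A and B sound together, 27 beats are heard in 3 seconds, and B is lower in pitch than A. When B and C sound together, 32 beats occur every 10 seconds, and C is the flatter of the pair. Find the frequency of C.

A–B: Beat frequency = 27/3 = 9 Hz.
B is below A, so f_B = 634.9 − 9 = 625.9 Hz.
B–C: Beat frequency = 32/10 = 3.2 Hz.
C is below B, so f_C = 625.9 − 3.2 = 622.7 Hz.

622.7 Hz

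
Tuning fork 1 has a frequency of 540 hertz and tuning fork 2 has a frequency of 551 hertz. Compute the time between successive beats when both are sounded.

0.091 s

f_beat = |540 − 551| = 11 Hz.
Beat period T = 1 / f_beat = 1 / 11 s.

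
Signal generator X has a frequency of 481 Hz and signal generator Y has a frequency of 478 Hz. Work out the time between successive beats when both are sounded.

0.333 s

f_beat = |481 − 478| = 3 Hz.
Beat period T = 1 / f_beat = 1 / 3 s.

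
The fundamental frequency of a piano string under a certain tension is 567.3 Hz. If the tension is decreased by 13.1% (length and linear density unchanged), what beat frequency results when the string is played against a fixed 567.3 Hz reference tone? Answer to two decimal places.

For a string, f ∝ √T, so the new frequency is 567.3·√0.869 = 528.8380 Hz.
f_beat = |528.8380 − 567.3| = 38.46 Hz.

38.46 Hz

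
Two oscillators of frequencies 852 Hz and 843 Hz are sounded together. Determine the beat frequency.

9 Hz

Beats arise from superposition of two nearby frequencies; the beat rate is |f₁ − f₂|.
|852 − 843| = 9 Hz.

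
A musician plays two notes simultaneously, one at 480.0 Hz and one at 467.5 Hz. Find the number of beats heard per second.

12.5 Hz

The beat frequency equals the magnitude of the frequency difference.
|480.0 − 467.5| = 12.5 Hz.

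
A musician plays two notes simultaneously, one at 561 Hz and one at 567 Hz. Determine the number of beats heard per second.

6 Hz

Beats arise from superposition of two nearby frequencies; the beat rate is |f₁ − f₂|.
|561 − 567| = 6 Hz.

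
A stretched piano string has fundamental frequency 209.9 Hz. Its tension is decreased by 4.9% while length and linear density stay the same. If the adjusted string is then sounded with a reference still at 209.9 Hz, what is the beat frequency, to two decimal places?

For a string, f ∝ √T, so the new frequency is 209.9·√0.951 = 204.6929 Hz.
f_beat = |204.6929 − 209.9| = 5.21 Hz.

5.21 Hz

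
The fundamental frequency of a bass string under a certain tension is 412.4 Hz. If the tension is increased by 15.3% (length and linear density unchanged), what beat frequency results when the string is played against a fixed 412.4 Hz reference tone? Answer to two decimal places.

For a string, f ∝ √T, so the new frequency is 412.4·√1.153 = 442.8262 Hz.
f_beat = |442.8262 − 412.4| = 30.43 Hz.

30.43 Hz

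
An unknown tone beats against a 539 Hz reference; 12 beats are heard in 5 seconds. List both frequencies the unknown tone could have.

Beat frequency = 12/5 = 2.4 Hz.
|f − 539| = 2.4, so f = 539 ± 2.4.

536.6 Hz or 541.4 Hz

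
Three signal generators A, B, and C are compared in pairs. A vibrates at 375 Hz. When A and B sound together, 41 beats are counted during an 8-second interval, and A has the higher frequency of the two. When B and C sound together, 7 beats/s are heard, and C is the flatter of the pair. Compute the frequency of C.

362.875 Hz

A–B: Beat frequency = 41/8 = 5.125 Hz.
B is below A, so f_B = 375 − 5.125 = 369.875 Hz.
C is below B, so f_C = 369.875 − 7 = 362.875 Hz.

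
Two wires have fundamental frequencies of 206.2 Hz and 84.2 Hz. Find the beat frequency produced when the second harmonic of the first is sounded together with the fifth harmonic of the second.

Second harmonic of the first: 2·206.2 = 412.4 Hz.
Fifth harmonic of the second: 5·84.2 = 421.0 Hz.
f_beat = |412.4 − 421.0| = 8.6 Hz.

8.6 Hz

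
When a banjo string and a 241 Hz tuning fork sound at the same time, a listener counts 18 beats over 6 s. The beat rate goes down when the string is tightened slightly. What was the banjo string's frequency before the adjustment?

Beat frequency = 18/6 = 3 Hz.
|f − 241| = 3, so the banjo string was at either 238 Hz or 244 Hz.
Increasing tension raises a string's frequency; the adjustment raises the banjo string's frequency.
The beat rate fell, so the adjustment moved the banjo string toward 241 Hz — it must have started below the reference.

238 Hz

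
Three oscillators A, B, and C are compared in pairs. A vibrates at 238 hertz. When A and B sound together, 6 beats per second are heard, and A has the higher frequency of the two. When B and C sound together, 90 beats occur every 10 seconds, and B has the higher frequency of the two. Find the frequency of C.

B is below A, so f_B = 238 − 6 = 232 Hz.
B–C: Beat frequency = 90/10 = 9 Hz.
C is below B, so f_C = 232 − 9 = 223 Hz.

223 Hz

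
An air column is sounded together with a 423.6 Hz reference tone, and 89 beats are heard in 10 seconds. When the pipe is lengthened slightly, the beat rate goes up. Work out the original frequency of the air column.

Beat frequency = 89/10 = 8.9 Hz.
|f − 423.6| = 8.9, so the air column was at either 414.7 Hz or 432.5 Hz.
A longer pipe has a lower fundamental; the adjustment lowers the air column's frequency.
The beat rate rose, so the adjustment moved the air column further from 423.6 Hz — it was already below the reference.

414.7 Hz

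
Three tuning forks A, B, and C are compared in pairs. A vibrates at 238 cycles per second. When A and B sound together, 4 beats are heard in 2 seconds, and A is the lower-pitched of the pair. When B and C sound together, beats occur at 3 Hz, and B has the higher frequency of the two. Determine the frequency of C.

A–B: Beat frequency = 4/2 = 2 Hz.
B is above A, so f_B = 238 + 2 = 240 Hz.
C is below B, so f_C = 240 − 3 = 237 Hz.

237 Hz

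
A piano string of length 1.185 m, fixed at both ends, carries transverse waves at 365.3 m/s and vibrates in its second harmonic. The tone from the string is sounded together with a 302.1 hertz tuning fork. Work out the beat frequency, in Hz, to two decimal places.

For a string fixed at both ends, f_n = n·v/(2L) = 2·365.3/(2·1.185) = 308.2700 Hz.
f_beat = |308.2700 − 302.1| = 6.17 Hz.

6.17 Hz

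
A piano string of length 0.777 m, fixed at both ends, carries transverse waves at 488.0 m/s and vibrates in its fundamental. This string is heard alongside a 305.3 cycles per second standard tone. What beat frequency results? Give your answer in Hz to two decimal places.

For a string fixed at both ends, f_n = n·v/(2L) = 1·488.0/(2·0.777) = 314.0283 Hz.
f_beat = |314.0283 − 305.3| = 8.73 Hz.

8.73 Hz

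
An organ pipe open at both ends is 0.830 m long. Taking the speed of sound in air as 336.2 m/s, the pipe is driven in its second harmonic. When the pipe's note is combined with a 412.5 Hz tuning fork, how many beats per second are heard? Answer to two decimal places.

7.44 Hz

Open pipe: f_n = n·v/(2L) = 2·336.2/(2·0.830) = 405.0602 Hz.
f_beat = |405.0602 − 412.5| = 7.44 Hz.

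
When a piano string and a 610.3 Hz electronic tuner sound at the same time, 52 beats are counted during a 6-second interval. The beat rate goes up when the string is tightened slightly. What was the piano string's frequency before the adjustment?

618.9667 Hz

Beat frequency = 52/6 = 8.6667 Hz.
|f − 610.3| = 8.6667, so the piano string was at either 601.6333 Hz or 618.9667 Hz.
Increasing tension raises a string's frequency; the adjustment raises the piano string's frequency.
The beat rate rose, so the adjustment moved the piano string further from 610.3 Hz — it was already above the reference.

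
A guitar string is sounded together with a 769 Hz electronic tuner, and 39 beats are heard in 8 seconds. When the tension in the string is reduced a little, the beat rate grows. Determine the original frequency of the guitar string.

Beat frequency = 39/8 = 4.875 Hz.
|f − 769| = 4.875, so the guitar string was at either 764.125 Hz or 773.875 Hz.
Lower tension means lower frequency; the adjustment lowers the guitar string's frequency.
The beat rate rose, so the adjustment moved the guitar string further from 769 Hz — it was already below the reference.

764.125 Hz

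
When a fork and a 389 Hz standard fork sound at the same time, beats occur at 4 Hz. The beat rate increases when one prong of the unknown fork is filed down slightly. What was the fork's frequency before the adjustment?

393 Hz

|f − 389| = 4, so the fork was at either 385 Hz or 393 Hz.
Filing a prong removes mass and raises the fork's frequency; the adjustment raises the fork's frequency.
The beat rate rose, so the adjustment moved the fork further from 389 Hz — it was already above the reference.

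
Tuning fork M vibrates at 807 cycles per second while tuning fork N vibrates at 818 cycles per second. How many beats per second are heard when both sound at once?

11 Hz

Beats arise from superposition of two nearby frequencies; the beat rate is |f₁ − f₂|.
|807 − 818| = 11 Hz.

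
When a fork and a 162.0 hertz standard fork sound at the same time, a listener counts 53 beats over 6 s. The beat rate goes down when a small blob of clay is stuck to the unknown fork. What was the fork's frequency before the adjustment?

170.8333 Hz

Beat frequency = 53/6 = 8.8333 Hz.
|f − 162.0| = 8.8333, so the fork was at either 153.1667 Hz or 170.8333 Hz.
Adding mass to a fork lowers its frequency; the adjustment lowers the fork's frequency.
The beat rate fell, so the adjustment moved the fork toward 162.0 Hz — it must have started above the reference.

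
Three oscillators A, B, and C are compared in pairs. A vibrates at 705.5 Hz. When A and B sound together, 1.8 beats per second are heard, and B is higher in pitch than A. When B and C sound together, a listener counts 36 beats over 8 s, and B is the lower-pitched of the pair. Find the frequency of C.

711.8 Hz

B is above A, so f_B = 705.5 + 1.8 = 707.3 Hz.
B–C: Beat frequency = 36/8 = 4.5 Hz.
C is above B, so f_C = 707.3 + 4.5 = 711.8 Hz.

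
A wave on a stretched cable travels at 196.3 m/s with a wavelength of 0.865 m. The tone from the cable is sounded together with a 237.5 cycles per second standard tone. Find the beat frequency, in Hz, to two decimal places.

Source frequency f = v/λ = 196.3/0.865 = 226.9364 Hz.
f_beat = |226.9364 − 237.5| = 10.56 Hz.

10.56 Hz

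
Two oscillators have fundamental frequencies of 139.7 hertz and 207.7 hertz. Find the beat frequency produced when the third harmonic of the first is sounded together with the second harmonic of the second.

3.7 Hz

Third harmonic of the first: 3·139.7 = 419.1 Hz.
Second harmonic of the second: 2·207.7 = 415.4 Hz.
f_beat = |419.1 − 415.4| = 3.7 Hz.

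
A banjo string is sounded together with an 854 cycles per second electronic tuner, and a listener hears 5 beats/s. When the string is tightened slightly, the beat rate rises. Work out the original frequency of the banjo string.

|f − 854| = 5, so the banjo string was at either 849 Hz or 859 Hz.
Increasing tension raises a string's frequency; the adjustment raises the banjo string's frequency.
The beat rate rose, so the adjustment moved the banjo string further from 854 Hz — it was already above the reference.

859 Hz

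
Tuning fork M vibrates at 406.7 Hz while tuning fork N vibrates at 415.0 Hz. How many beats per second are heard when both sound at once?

8.3 Hz

Beats arise from superposition of two nearby frequencies; the beat rate is |f₁ − f₂|.
|406.7 − 415.0| = 8.3 Hz.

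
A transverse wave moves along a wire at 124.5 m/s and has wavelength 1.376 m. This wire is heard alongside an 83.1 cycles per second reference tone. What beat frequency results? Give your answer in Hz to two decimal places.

Source frequency f = v/λ = 124.5/1.376 = 90.4797 Hz.
f_beat = |90.4797 − 83.1| = 7.38 Hz.

7.38 Hz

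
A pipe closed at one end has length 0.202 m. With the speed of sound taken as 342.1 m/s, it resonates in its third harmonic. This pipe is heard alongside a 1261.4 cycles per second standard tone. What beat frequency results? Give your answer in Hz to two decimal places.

8.77 Hz

Closed pipe (odd harmonics): f_n = n·v/(4L) = 3·342.1/(4·0.202) = 1270.1733 Hz.
f_beat = |1270.1733 − 1261.4| = 8.77 Hz.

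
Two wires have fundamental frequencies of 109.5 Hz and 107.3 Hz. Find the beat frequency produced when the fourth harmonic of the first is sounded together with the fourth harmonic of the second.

8.8 Hz

Fourth harmonic of the first: 4·109.5 = 438.0 Hz.
Fourth harmonic of the second: 4·107.3 = 429.2 Hz.
f_beat = |438.0 − 429.2| = 8.8 Hz.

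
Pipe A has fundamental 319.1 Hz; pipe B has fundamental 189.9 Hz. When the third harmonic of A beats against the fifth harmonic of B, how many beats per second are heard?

7.8 Hz

Third harmonic of the first: 3·319.1 = 957.3 Hz.
Fifth harmonic of the second: 5·189.9 = 949.5 Hz.
f_beat = |957.3 − 949.5| = 7.8 Hz.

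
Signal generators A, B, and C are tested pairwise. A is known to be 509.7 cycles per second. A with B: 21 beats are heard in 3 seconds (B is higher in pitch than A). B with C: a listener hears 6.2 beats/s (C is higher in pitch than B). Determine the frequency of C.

522.9 Hz

A–B: Beat frequency = 21/3 = 7 Hz.
B is above A, so f_B = 509.7 + 7 = 516.7 Hz.
C is above B, so f_C = 516.7 + 6.2 = 522.9 Hz.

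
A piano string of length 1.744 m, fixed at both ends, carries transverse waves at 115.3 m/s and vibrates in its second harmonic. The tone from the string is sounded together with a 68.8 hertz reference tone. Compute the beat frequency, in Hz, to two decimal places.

For a string fixed at both ends, f_n = n·v/(2L) = 2·115.3/(2·1.744) = 66.1124 Hz.
f_beat = |66.1124 − 68.8| = 2.69 Hz.

2.69 Hz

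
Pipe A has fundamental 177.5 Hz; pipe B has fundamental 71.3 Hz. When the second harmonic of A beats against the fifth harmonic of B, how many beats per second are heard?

Second harmonic of the first: 2·177.5 = 355.0 Hz.
Fifth harmonic of the second: 5·71.3 = 356.5 Hz.
f_beat = |355.0 − 356.5| = 1.5 Hz.

1.5 Hz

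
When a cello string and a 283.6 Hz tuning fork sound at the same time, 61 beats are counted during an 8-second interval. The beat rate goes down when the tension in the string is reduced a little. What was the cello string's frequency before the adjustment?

291.225 Hz

Beat frequency = 61/8 = 7.625 Hz.
|f − 283.6| = 7.625, so the cello string was at either 275.975 Hz or 291.225 Hz.
Lower tension means lower frequency; the adjustment lowers the cello string's frequency.
The beat rate fell, so the adjustment moved the cello string toward 283.6 Hz — it must have started above the reference.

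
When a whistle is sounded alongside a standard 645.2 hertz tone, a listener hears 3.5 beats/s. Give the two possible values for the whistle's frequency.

641.7 Hz or 648.7 Hz

|f − 645.2| = 3.5, so f = 645.2 ± 3.5.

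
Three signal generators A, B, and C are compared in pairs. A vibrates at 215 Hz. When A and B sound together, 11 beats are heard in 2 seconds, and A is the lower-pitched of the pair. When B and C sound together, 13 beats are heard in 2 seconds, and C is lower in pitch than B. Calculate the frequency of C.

A–B: Beat frequency = 11/2 = 5.5 Hz.
B is above A, so f_B = 215 + 5.5 = 220.5 Hz.
B–C: Beat frequency = 13/2 = 6.5 Hz.
C is below B, so f_C = 220.5 − 6.5 = 214 Hz.

214 Hz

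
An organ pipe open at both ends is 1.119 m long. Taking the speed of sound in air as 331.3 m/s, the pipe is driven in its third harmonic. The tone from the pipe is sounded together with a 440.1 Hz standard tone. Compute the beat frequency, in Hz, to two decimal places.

4.00 Hz

Open pipe: f_n = n·v/(2L) = 3·331.3/(2·1.119) = 444.1019 Hz.
f_beat = |444.1019 − 440.1| = 4.00 Hz.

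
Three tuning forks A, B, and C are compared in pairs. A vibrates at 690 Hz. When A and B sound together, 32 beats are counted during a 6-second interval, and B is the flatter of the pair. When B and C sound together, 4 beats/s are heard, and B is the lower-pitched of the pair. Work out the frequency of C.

688.6667 Hz

A–B: Beat frequency = 32/6 = 5.3333 Hz.
B is below A, so f_B = 690 − 5.3333 = 684.6667 Hz.
C is above B, so f_C = 684.6667 + 4 = 688.6667 Hz.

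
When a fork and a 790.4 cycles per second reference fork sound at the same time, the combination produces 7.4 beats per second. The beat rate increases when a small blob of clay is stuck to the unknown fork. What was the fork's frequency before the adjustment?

|f − 790.4| = 7.4, so the fork was at either 783 Hz or 797.8 Hz.
Adding mass to a fork lowers its frequency; the adjustment lowers the fork's frequency.
The beat rate rose, so the adjustment moved the fork further from 790.4 Hz — it was already below the reference.

783 Hz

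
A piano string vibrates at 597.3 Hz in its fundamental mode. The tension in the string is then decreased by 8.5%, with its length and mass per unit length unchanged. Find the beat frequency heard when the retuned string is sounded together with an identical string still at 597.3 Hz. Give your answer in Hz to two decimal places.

25.95 Hz

For a string, f ∝ √T, so the new frequency is 597.3·√0.915 = 571.3511 Hz.
f_beat = |571.3511 − 597.3| = 25.95 Hz.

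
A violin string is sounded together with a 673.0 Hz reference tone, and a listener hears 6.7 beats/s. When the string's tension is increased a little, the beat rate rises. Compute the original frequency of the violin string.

|f − 673.0| = 6.7, so the violin string was at either 666.3 Hz or 679.7 Hz.
Higher tension means higher frequency; the adjustment raises the violin string's frequency.
The beat rate rose, so the adjustment moved the violin string further from 673.0 Hz — it was already above the reference.

679.7 Hz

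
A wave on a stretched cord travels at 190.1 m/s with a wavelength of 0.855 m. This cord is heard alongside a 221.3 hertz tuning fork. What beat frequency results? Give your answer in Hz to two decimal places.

1.04 Hz

Source frequency f = v/λ = 190.1/0.855 = 222.3392 Hz.
f_beat = |222.3392 − 221.3| = 1.04 Hz.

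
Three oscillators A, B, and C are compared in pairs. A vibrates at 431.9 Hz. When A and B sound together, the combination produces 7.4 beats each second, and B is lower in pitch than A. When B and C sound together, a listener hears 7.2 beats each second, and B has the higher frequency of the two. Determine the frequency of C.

417.3 Hz

B is below A, so f_B = 431.9 − 7.4 = 424.5 Hz.
C is below B, so f_C = 424.5 − 7.2 = 417.3 Hz.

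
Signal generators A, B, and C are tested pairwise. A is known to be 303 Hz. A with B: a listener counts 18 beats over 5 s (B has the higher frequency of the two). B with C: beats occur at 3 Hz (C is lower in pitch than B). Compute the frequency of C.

A–B: Beat frequency = 18/5 = 3.6 Hz.
B is above A, so f_B = 303 + 3.6 = 306.6 Hz.
C is below B, so f_C = 306.6 − 3 = 303.6 Hz.

303.6 Hz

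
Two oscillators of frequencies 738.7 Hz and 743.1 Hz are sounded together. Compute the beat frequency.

4.4 Hz

f_beat = |f₁ − f₂|.
|738.7 − 743.1| = 4.4 Hz.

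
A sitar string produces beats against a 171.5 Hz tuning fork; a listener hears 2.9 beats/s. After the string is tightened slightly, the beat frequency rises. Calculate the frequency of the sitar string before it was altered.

174.4 Hz

|f − 171.5| = 2.9, so the sitar string was at either 168.6 Hz or 174.4 Hz.
Increasing tension raises a string's frequency; the adjustment raises the sitar string's frequency.
The beat rate rose, so the adjustment moved the sitar string further from 171.5 Hz — it was already above the reference.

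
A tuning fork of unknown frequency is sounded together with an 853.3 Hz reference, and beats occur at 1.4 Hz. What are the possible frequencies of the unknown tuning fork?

851.9 Hz or 854.7 Hz

|f − 853.3| = 1.4, so f = 853.3 ± 1.4.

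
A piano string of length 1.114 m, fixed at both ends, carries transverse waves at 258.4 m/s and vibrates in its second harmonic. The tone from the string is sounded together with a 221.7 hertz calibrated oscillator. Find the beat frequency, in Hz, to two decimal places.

10.26 Hz

For a string fixed at both ends, f_n = n·v/(2L) = 2·258.4/(2·1.114) = 231.9569 Hz.
f_beat = |231.9569 − 221.7| = 10.26 Hz.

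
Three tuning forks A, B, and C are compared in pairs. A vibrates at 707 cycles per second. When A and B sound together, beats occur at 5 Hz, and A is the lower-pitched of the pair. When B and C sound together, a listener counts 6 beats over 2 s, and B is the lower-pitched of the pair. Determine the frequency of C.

715 Hz

B is above A, so f_B = 707 + 5 = 712 Hz.
B–C: Beat frequency = 6/2 = 3 Hz.
C is above B, so f_C = 712 + 3 = 715 Hz.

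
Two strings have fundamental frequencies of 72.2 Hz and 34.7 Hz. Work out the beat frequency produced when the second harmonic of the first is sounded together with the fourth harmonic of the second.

Second harmonic of the first: 2·72.2 = 144.4 Hz.
Fourth harmonic of the second: 4·34.7 = 138.8 Hz.
f_beat = |144.4 − 138.8| = 5.6 Hz.

5.6 Hz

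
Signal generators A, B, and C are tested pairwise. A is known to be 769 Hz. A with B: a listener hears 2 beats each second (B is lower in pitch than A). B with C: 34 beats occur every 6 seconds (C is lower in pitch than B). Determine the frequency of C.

B is below A, so f_B = 769 − 2 = 767 Hz.
B–C: Beat frequency = 34/6 = 5.6667 Hz.
C is below B, so f_C = 767 − 5.6667 = 761.3333 Hz.

761.3333 Hz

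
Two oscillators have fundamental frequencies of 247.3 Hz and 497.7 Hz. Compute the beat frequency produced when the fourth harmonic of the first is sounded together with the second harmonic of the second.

6.2 Hz

Fourth harmonic of the first: 4·247.3 = 989.2 Hz.
Second harmonic of the second: 2·497.7 = 995.4 Hz.
f_beat = |989.2 − 995.4| = 6.2 Hz.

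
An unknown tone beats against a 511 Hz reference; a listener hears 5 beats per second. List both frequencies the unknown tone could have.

|f − 511| = 5, so f = 511 ± 5.

506 Hz or 516 Hz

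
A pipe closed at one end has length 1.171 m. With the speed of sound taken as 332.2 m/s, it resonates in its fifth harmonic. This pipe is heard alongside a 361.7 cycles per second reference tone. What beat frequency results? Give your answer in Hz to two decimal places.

Closed pipe (odd harmonics): f_n = n·v/(4L) = 5·332.2/(4·1.171) = 354.6114 Hz.
f_beat = |354.6114 − 361.7| = 7.09 Hz.

7.09 Hz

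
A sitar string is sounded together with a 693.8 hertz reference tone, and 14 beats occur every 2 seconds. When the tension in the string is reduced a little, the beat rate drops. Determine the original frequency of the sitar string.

700.8 Hz

Beat frequency = 14/2 = 7 Hz.
|f − 693.8| = 7, so the sitar string was at either 686.8 Hz or 700.8 Hz.
Lower tension means lower frequency; the adjustment lowers the sitar string's frequency.
The beat rate fell, so the adjustment moved the sitar string toward 693.8 Hz — it must have started above the reference.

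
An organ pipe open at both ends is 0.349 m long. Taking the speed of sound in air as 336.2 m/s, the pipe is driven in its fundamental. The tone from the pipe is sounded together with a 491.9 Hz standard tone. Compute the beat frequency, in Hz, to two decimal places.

Open pipe: f_n = n·v/(2L) = 1·336.2/(2·0.349) = 481.6619 Hz.
f_beat = |481.6619 − 491.9| = 10.24 Hz.

10.24 Hz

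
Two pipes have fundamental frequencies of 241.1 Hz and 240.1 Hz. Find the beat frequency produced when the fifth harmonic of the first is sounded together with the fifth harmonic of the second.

5.0 Hz

Fifth harmonic of the first: 5·241.1 = 1205.5 Hz.
Fifth harmonic of the second: 5·240.1 = 1200.5 Hz.
f_beat = |1205.5 − 1200.5| = 5.0 Hz.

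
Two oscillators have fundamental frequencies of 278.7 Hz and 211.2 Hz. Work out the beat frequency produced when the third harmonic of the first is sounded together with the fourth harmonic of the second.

8.7 Hz

Third harmonic of the first: 3·278.7 = 836.1 Hz.
Fourth harmonic of the second: 4·211.2 = 844.8 Hz.
f_beat = |836.1 − 844.8| = 8.7 Hz.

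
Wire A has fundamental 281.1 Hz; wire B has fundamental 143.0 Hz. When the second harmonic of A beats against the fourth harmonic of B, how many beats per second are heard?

9.8 Hz

Second harmonic of the first: 2·281.1 = 562.2 Hz.
Fourth harmonic of the second: 4·143.0 = 572.0 Hz.
f_beat = |562.2 − 572.0| = 9.8 Hz.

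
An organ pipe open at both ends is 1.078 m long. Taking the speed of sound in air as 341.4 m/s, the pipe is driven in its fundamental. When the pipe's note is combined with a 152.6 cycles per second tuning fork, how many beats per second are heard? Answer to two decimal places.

5.75 Hz

Open pipe: f_n = n·v/(2L) = 1·341.4/(2·1.078) = 158.3488 Hz.
f_beat = |158.3488 − 152.6| = 5.75 Hz.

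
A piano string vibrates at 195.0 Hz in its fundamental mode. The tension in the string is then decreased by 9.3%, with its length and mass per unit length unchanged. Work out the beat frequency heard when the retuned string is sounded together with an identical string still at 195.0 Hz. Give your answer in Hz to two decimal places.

For a string, f ∝ √T, so the new frequency is 195.0·√0.907 = 185.7113 Hz.
f_beat = |185.7113 − 195.0| = 9.29 Hz.

9.29 Hz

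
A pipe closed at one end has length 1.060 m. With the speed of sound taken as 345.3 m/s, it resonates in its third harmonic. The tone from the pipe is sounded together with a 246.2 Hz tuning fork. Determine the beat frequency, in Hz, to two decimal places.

1.88 Hz

Closed pipe (odd harmonics): f_n = n·v/(4L) = 3·345.3/(4·1.060) = 244.3160 Hz.
f_beat = |244.3160 − 246.2| = 1.88 Hz.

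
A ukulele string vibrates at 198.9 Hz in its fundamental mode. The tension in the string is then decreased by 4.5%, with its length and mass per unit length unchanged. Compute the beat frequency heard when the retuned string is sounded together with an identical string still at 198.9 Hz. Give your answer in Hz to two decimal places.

For a string, f ∝ √T, so the new frequency is 198.9·√0.955 = 194.3732 Hz.
f_beat = |194.3732 − 198.9| = 4.53 Hz.

4.53 Hz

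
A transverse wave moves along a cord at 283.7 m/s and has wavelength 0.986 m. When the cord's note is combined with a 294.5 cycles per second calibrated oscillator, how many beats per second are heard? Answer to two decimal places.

Source frequency f = v/λ = 283.7/0.986 = 287.7282 Hz.
f_beat = |287.7282 − 294.5| = 6.77 Hz.

6.77 Hz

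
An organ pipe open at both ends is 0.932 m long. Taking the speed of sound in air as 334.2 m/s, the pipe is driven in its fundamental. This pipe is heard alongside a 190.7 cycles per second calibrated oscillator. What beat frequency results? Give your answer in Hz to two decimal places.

11.41 Hz

Open pipe: f_n = n·v/(2L) = 1·334.2/(2·0.932) = 179.2918 Hz.
f_beat = |179.2918 − 190.7| = 11.41 Hz.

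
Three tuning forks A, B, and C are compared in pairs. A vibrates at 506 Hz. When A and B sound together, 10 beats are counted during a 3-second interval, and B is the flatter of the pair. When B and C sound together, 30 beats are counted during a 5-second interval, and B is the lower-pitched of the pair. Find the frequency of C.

A–B: Beat frequency = 10/3 = 3.3333 Hz.
B is below A, so f_B = 506 − 3.3333 = 502.6667 Hz.
B–C: Beat frequency = 30/5 = 6 Hz.
C is above B, so f_C = 502.6667 + 6 = 508.6667 Hz.

508.6667 Hz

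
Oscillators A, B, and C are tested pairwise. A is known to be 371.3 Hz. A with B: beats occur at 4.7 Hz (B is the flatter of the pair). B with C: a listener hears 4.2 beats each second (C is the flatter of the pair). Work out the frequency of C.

B is below A, so f_B = 371.3 − 4.7 = 366.6 Hz.
C is below B, so f_C = 366.6 − 4.2 = 362.4 Hz.

362.4 Hz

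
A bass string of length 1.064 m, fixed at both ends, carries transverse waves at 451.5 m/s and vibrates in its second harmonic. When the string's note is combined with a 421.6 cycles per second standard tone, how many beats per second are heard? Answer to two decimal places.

2.74 Hz

For a string fixed at both ends, f_n = n·v/(2L) = 2·451.5/(2·1.064) = 424.3421 Hz.
f_beat = |424.3421 − 421.6| = 2.74 Hz.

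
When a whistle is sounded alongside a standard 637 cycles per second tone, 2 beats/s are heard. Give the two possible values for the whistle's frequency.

635 Hz or 639 Hz

|f − 637| = 2, so f = 637 ± 2.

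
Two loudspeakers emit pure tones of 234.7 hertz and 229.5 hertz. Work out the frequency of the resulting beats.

5.2 Hz

f_beat = |f₁ − f₂|.
|234.7 − 229.5| = 5.2 Hz.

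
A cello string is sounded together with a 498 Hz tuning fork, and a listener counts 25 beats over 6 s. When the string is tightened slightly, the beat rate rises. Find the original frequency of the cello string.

502.1667 Hz

Beat frequency = 25/6 = 4.1667 Hz.
|f − 498| = 4.1667, so the cello string was at either 493.8333 Hz or 502.1667 Hz.
Increasing tension raises a string's frequency; the adjustment raises the cello string's frequency.
The beat rate rose, so the adjustment moved the cello string further from 498 Hz — it was already above the reference.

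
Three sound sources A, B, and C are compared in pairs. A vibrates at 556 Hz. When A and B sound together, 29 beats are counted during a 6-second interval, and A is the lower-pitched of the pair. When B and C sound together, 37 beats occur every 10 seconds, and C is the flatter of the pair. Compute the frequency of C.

557.1333 Hz

A–B: Beat frequency = 29/6 = 4.8333 Hz.
B is above A, so f_B = 556 + 4.8333 = 560.8333 Hz.
B–C: Beat frequency = 37/10 = 3.7 Hz.
C is below B, so f_C = 560.8333 − 3.7 = 557.1333 Hz.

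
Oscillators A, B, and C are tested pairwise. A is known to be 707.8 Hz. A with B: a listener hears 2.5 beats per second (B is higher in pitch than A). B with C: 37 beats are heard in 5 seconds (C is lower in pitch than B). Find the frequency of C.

702.9 Hz

B is above A, so f_B = 707.8 + 2.5 = 710.3 Hz.
B–C: Beat frequency = 37/5 = 7.4 Hz.
C is below B, so f_C = 710.3 − 7.4 = 702.9 Hz.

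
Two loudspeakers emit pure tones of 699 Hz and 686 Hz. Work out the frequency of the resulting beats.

Beats arise from superposition of two nearby frequencies; the beat rate is |f₁ − f₂|.
|699 − 686| = 13 Hz.

13 Hz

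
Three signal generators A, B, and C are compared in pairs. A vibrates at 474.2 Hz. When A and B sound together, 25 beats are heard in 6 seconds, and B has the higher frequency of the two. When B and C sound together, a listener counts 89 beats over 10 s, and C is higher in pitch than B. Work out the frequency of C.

487.2667 Hz

A–B: Beat frequency = 25/6 = 4.1667 Hz.
B is above A, so f_B = 474.2 + 4.1667 = 478.3667 Hz.
B–C: Beat frequency = 89/10 = 8.9 Hz.
C is above B, so f_C = 478.3667 + 8.9 = 487.2667 Hz.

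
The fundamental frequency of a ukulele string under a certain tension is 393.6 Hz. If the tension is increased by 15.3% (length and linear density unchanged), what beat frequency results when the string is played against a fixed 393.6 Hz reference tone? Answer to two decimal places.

For a string, f ∝ √T, so the new frequency is 393.6·√1.153 = 422.6392 Hz.
f_beat = |422.6392 − 393.6| = 29.04 Hz.

29.04 Hz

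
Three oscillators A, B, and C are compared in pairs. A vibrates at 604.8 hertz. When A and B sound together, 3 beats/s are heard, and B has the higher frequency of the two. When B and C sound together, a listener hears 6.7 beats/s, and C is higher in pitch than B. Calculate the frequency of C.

614.5 Hz

B is above A, so f_B = 604.8 + 3 = 607.8 Hz.
C is above B, so f_C = 607.8 + 6.7 = 614.5 Hz.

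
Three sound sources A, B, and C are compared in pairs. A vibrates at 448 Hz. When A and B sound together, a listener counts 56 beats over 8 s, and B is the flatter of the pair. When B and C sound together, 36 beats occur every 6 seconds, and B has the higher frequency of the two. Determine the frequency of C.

435 Hz

A–B: Beat frequency = 56/8 = 7 Hz.
B is below A, so f_B = 448 − 7 = 441 Hz.
B–C: Beat frequency = 36/6 = 6 Hz.
C is below B, so f_C = 441 − 6 = 435 Hz.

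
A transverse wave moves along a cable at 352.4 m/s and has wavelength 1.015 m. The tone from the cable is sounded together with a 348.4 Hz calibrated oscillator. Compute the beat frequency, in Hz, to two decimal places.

1.21 Hz

Source frequency f = v/λ = 352.4/1.015 = 347.1921 Hz.
f_beat = |347.1921 − 348.4| = 1.21 Hz.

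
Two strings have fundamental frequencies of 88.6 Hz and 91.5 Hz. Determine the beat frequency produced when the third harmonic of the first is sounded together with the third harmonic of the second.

Third harmonic of the first: 3·88.6 = 265.8 Hz.
Third harmonic of the second: 3·91.5 = 274.5 Hz.
f_beat = |265.8 − 274.5| = 8.7 Hz.

8.7 Hz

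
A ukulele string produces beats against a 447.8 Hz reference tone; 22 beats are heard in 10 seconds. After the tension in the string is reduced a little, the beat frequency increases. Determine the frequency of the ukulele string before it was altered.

445.6 Hz

Beat frequency = 22/10 = 2.2 Hz.
|f − 447.8| = 2.2, so the ukulele string was at either 445.6 Hz or 450 Hz.
Lower tension means lower frequency; the adjustment lowers the ukulele string's frequency.
The beat rate rose, so the adjustment moved the ukulele string further from 447.8 Hz — it was already below the reference.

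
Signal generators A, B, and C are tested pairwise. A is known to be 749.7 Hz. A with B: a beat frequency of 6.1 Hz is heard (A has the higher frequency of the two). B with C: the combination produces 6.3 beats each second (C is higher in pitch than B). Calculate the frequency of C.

749.9 Hz

B is below A, so f_B = 749.7 − 6.1 = 743.6 Hz.
C is above B, so f_C = 743.6 + 6.3 = 749.9 Hz.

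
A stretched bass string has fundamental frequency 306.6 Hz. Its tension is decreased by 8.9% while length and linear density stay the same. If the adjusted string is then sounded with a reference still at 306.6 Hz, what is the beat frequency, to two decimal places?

13.96 Hz

For a string, f ∝ √T, so the new frequency is 306.6·√0.911 = 292.6384 Hz.
f_beat = |292.6384 − 306.6| = 13.96 Hz.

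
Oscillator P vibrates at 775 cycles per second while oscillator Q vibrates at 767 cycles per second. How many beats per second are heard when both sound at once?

8 Hz

The beat frequency equals the magnitude of the frequency difference.
|775 − 767| = 8 Hz.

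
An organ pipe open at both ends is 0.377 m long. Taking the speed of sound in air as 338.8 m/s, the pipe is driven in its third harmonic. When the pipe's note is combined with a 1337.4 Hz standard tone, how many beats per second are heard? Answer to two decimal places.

10.61 Hz

Open pipe: f_n = n·v/(2L) = 3·338.8/(2·0.377) = 1348.0106 Hz.
f_beat = |1348.0106 − 1337.4| = 10.61 Hz.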